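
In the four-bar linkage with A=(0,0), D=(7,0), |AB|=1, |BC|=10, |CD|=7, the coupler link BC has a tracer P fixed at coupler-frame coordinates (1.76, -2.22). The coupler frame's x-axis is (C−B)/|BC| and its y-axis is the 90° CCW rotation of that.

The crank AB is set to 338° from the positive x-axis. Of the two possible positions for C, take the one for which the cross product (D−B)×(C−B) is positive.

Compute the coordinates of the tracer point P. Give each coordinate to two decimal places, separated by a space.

A=(0,0), D=(7.00,0)
B = A + 1.00·(cos338°, sin338°) = (0.9272, -0.3746)
|BD| = 6.0844
circle(B,10.00) ∩ circle(D,7.00): a=7.2333, h=6.9051
  candidates: C₊=(7.7216,6.9627) cross=42.013; C₋=(8.5719,-6.8212) cross=-42.013
  mode + wants cross > 0 → take C=(7.7216,6.9627) (cross=42.013)
ex = (C−B)/|BC| = (0.6794,0.7337); ey = (-0.7337,0.6794)
P = B + 1.76·ex + -2.22·ey = (3.7519,-0.5916)

3.75 -0.59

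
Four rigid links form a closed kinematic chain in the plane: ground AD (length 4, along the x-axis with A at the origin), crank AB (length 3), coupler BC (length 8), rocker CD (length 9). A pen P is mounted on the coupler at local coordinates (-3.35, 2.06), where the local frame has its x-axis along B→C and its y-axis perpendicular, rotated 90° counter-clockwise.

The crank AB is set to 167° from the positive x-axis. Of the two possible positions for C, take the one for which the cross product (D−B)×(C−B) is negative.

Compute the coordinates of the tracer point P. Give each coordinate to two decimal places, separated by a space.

A=(0,0), D=(4.00,0)
B = A + 3.00·(cos167°, sin167°) = (-2.9231, 0.6749)
|BD| = 6.9559
circle(B,8.00) ∩ circle(D,9.00): a=2.2560, h=7.6753
  candidates: C₊=(0.0669,8.0951) cross=53.389; C₋=(-1.4224,-7.1831) cross=-53.389
  mode - wants cross < 0 → take C=(-1.4224,-7.1831) (cross=-53.389)
ex = (C−B)/|BC| = (0.1876,-0.9822); ey = (0.9822,0.1876)
P = B + -3.35·ex + 2.06·ey = (-1.5281,4.3518)

-1.53 4.35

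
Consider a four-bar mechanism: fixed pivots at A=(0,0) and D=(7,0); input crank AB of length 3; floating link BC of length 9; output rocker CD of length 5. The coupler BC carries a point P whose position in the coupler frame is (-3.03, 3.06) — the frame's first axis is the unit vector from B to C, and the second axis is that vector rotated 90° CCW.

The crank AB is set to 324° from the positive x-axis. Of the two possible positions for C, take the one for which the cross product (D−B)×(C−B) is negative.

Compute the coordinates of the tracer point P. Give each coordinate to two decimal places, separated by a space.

A=(0,0), D=(7.00,0)
B = A + 3.00·(cos324°, sin324°) = (2.4271, -1.7634)
|BD| = 4.9012
circle(B,9.00) ∩ circle(D,5.00): a=8.1635, h=3.7891
  candidates: C₊=(8.6807,4.7091) cross=18.571; C₋=(11.4071,-2.3616) cross=-18.571
  mode - wants cross < 0 → take C=(11.4071,-2.3616) (cross=-18.571)
ex = (C−B)/|BC| = (0.9978,-0.0665); ey = (0.0665,0.9978)
P = B + -3.03·ex + 3.06·ey = (-0.3929,1.4913)

-0.39 1.49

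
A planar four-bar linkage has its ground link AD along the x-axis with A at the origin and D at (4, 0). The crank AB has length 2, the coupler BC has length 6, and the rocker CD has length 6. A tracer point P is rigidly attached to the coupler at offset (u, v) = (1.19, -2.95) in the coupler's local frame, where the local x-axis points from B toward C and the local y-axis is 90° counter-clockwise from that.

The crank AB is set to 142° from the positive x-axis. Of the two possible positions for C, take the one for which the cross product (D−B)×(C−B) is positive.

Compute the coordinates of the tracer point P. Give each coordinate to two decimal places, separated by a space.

A=(0,0), D=(4.00,0)
B = A + 2.00·(cos142°, sin142°) = (-1.5760, 1.2313)
|BD| = 5.7104
circle(B,6.00) ∩ circle(D,6.00): a=2.8552, h=5.2771
  candidates: C₊=(2.3499,5.7686) cross=30.134; C₋=(0.0741,-4.5373) cross=-30.134
  mode + wants cross > 0 → take C=(2.3499,5.7686) (cross=30.134)
ex = (C−B)/|BC| = (0.6543,0.7562); ey = (-0.7562,0.6543)
P = B + 1.19·ex + -2.95·ey = (1.4335,0.2010)

1.43 0.20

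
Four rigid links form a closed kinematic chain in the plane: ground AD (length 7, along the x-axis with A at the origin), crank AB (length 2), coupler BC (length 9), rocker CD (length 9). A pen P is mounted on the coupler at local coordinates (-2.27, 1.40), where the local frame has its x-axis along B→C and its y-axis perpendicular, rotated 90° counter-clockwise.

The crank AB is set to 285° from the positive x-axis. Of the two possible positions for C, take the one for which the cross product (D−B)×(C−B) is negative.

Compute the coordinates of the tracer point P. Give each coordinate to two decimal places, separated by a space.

0.19 0.72

A=(0,0), D=(7.00,0)
B = A + 2.00·(cos285°, sin285°) = (0.5176, -1.9319)
|BD| = 6.7641
circle(B,9.00) ∩ circle(D,9.00): a=3.3821, h=8.3404
  candidates: C₊=(1.3768,7.0270) cross=56.415; C₋=(6.1409,-8.9589) cross=-56.415
  mode - wants cross < 0 → take C=(6.1409,-8.9589) (cross=-56.415)
ex = (C−B)/|BC| = (0.6248,-0.7808); ey = (0.7808,0.6248)
P = B + -2.27·ex + 1.40·ey = (0.1924,0.7152)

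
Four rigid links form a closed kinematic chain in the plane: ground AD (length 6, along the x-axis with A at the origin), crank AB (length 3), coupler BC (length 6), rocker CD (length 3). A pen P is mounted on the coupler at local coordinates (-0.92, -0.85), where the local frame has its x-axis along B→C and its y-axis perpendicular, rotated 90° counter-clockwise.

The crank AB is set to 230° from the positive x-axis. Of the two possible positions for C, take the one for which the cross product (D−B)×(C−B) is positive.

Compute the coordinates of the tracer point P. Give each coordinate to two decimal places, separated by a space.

A=(0,0), D=(6.00,0)
B = A + 3.00·(cos230°, sin230°) = (-1.9284, -2.2981)
|BD| = 8.2547
circle(B,6.00) ∩ circle(D,3.00): a=5.7628, h=1.6704
  candidates: C₊=(3.1415,0.9106) cross=13.789; C₋=(4.0716,-2.2981) cross=-13.789
  mode + wants cross > 0 → take C=(3.1415,0.9106) (cross=13.789)
ex = (C−B)/|BC| = (0.8450,0.5348); ey = (-0.5348,0.8450)
P = B + -0.92·ex + -0.85·ey = (-2.2512,-3.5084)

-2.25 -3.51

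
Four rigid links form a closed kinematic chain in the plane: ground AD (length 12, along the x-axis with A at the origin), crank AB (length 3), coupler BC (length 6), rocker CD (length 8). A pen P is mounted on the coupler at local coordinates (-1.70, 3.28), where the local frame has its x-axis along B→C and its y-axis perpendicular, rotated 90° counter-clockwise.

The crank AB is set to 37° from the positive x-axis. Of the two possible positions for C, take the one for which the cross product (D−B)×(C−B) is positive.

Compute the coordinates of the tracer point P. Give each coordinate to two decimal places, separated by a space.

A=(0,0), D=(12.00,0)
B = A + 3.00·(cos37°, sin37°) = (2.3959, 1.8054)
|BD| = 9.7723
circle(B,6.00) ∩ circle(D,8.00): a=3.4535, h=4.9064
  candidates: C₊=(6.6965,5.9894) cross=47.947; C₋=(4.8835,-3.6546) cross=-47.947
  mode + wants cross > 0 → take C=(6.6965,5.9894) (cross=47.947)
ex = (C−B)/|BC| = (0.7168,0.6973); ey = (-0.6973,0.7168)
P = B + -1.70·ex + 3.28·ey = (-1.1098,2.9710)

-1.11 2.97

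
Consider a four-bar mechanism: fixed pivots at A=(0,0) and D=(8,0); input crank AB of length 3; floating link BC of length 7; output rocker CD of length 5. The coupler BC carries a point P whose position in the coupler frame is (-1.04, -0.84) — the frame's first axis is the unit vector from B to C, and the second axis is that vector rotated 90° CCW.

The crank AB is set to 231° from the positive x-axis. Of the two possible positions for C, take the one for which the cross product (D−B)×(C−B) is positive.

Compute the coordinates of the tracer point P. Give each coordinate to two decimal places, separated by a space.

-2.15 -3.64

A=(0,0), D=(8.00,0)
B = A + 3.00·(cos231°, sin231°) = (-1.8880, -2.3314)
|BD| = 10.1591
circle(B,7.00) ∩ circle(D,5.00): a=6.2608, h=3.1310
  candidates: C₊=(3.4872,2.1528) cross=31.808; C₋=(4.9242,-3.9420) cross=-31.808
  mode + wants cross > 0 → take C=(3.4872,2.1528) (cross=31.808)
ex = (C−B)/|BC| = (0.7679,0.6406); ey = (-0.6406,0.7679)
P = B + -1.04·ex + -0.84·ey = (-2.1484,-3.6427)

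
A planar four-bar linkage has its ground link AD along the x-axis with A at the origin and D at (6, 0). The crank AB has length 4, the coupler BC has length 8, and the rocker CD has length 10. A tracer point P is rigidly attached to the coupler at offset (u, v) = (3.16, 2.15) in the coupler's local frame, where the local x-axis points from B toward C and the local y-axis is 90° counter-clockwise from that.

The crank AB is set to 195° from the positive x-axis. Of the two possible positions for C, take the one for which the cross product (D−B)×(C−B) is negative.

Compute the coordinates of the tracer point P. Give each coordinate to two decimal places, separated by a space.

-0.45 -2.75

A=(0,0), D=(6.00,0)
B = A + 4.00·(cos195°, sin195°) = (-3.8637, -1.0353)
|BD| = 9.9179
circle(B,8.00) ∩ circle(D,10.00): a=3.1440, h=7.3563
  candidates: C₊=(-1.5047,6.6090) cross=72.959; C₋=(0.0310,-8.0232) cross=-72.959
  mode - wants cross < 0 → take C=(0.0310,-8.0232) (cross=-72.959)
ex = (C−B)/|BC| = (0.4868,-0.8735); ey = (0.8735,0.4868)
P = B + 3.16·ex + 2.15·ey = (-0.4473,-2.7488)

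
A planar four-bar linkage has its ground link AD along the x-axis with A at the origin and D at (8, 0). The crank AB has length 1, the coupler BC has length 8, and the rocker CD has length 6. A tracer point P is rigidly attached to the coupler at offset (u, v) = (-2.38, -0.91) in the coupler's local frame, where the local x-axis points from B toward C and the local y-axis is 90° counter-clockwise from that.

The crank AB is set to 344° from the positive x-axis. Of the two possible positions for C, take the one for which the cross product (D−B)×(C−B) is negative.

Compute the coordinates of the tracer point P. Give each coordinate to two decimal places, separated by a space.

-1.38 0.73

A=(0,0), D=(8.00,0)
B = A + 1.00·(cos344°, sin344°) = (0.9613, -0.2756)
|BD| = 7.0441
circle(B,8.00) ∩ circle(D,6.00): a=5.5095, h=5.8004
  candidates: C₊=(6.2396,5.7359) cross=40.859; C₋=(6.6935,-5.8560) cross=-40.859
  mode - wants cross < 0 → take C=(6.6935,-5.8560) (cross=-40.859)
ex = (C−B)/|BC| = (0.7165,-0.6976); ey = (0.6976,0.7165)
P = B + -2.38·ex + -0.91·ey = (-1.3789,0.7325)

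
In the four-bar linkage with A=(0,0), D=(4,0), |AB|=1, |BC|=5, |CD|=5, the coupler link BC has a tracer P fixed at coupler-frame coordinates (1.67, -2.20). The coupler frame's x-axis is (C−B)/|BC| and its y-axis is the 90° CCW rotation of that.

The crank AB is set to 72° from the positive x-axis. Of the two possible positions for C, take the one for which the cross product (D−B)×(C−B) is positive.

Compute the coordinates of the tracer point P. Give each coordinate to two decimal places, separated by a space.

A=(0,0), D=(4.00,0)
B = A + 1.00·(cos72°, sin72°) = (0.3090, 0.9511)
|BD| = 3.8115
circle(B,5.00) ∩ circle(D,5.00): a=1.9058, h=4.6226
  candidates: C₊=(3.3079,4.9519) cross=17.619; C₋=(1.0011,-4.0008) cross=-17.619
  mode + wants cross > 0 → take C=(3.3079,4.9519) (cross=17.619)
ex = (C−B)/|BC| = (0.5998,0.8002); ey = (-0.8002,0.5998)
P = B + 1.67·ex + -2.20·ey = (3.0710,0.9678)

3.07 0.97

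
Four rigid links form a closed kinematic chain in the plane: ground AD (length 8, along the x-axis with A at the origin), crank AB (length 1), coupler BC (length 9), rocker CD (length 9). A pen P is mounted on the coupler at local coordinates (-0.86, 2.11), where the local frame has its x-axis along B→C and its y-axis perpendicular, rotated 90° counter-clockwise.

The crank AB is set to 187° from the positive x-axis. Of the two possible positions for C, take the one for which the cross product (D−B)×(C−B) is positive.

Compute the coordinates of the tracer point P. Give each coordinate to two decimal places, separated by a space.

A=(0,0), D=(8.00,0)
B = A + 1.00·(cos187°, sin187°) = (-0.9925, -0.1219)
|BD| = 8.9934
circle(B,9.00) ∩ circle(D,9.00): a=4.4967, h=7.7961
  candidates: C₊=(3.3981,7.7345) cross=70.114; C₋=(3.6094,-7.8564) cross=-70.114
  mode + wants cross > 0 → take C=(3.3981,7.7345) (cross=70.114)
ex = (C−B)/|BC| = (0.4878,0.8729); ey = (-0.8729,0.4878)
P = B + -0.86·ex + 2.11·ey = (-3.2540,0.1568)

-3.25 0.16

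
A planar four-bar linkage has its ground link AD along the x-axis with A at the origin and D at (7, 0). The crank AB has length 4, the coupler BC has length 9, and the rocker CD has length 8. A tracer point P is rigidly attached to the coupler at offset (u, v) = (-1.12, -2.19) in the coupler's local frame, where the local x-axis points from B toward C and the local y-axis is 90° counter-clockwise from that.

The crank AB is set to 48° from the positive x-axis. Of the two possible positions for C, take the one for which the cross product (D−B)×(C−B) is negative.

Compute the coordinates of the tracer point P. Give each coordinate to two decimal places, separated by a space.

A=(0,0), D=(7.00,0)
B = A + 4.00·(cos48°, sin48°) = (2.6765, 2.9726)
|BD| = 5.2468
circle(B,9.00) ∩ circle(D,8.00): a=4.2434, h=7.9368
  candidates: C₊=(10.6699,7.1086) cross=41.643; C₋=(1.6766,-5.9717) cross=-41.643
  mode - wants cross < 0 → take C=(1.6766,-5.9717) (cross=-41.643)
ex = (C−B)/|BC| = (-0.1111,-0.9938); ey = (0.9938,-0.1111)
P = B + -1.12·ex + -2.19·ey = (0.6245,4.3290)

0.62 4.33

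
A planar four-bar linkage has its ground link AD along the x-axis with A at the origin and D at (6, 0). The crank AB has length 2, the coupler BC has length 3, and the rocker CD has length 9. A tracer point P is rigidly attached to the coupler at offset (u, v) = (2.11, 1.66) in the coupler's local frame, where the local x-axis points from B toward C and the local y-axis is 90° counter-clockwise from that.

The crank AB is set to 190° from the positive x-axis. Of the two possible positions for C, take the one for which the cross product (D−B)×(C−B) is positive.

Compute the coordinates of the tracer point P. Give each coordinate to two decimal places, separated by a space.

-4.05 1.35

A=(0,0), D=(6.00,0)
B = A + 2.00·(cos190°, sin190°) = (-1.9696, -0.3473)
|BD| = 7.9772
circle(B,3.00) ∩ circle(D,9.00): a=-0.5243, h=2.9538
  candidates: C₊=(-2.6220,2.5809) cross=23.563; C₋=(-2.3648,-3.3212) cross=-23.563
  mode + wants cross > 0 → take C=(-2.6220,2.5809) (cross=23.563)
ex = (C−B)/|BC| = (-0.2175,0.9761); ey = (-0.9761,-0.2175)
P = B + 2.11·ex + 1.66·ey = (-4.0487,1.3512)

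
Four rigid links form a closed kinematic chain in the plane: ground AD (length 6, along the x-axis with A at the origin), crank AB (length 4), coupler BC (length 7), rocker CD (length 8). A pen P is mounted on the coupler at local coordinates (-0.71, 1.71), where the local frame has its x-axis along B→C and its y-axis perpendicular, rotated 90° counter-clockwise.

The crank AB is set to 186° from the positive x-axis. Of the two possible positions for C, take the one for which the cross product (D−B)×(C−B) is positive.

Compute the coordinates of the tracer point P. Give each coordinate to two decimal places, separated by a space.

-5.79 -0.02

A=(0,0), D=(6.00,0)
B = A + 4.00·(cos186°, sin186°) = (-3.9781, -0.4181)
|BD| = 9.9868
circle(B,7.00) ∩ circle(D,8.00): a=4.2424, h=5.5679
  candidates: C₊=(0.0275,5.3225) cross=55.606; C₋=(0.4937,-5.8035) cross=-55.606
  mode + wants cross > 0 → take C=(0.0275,5.3225) (cross=55.606)
ex = (C−B)/|BC| = (0.5722,0.8201); ey = (-0.8201,0.5722)
P = B + -0.71·ex + 1.71·ey = (-5.7867,-0.0219)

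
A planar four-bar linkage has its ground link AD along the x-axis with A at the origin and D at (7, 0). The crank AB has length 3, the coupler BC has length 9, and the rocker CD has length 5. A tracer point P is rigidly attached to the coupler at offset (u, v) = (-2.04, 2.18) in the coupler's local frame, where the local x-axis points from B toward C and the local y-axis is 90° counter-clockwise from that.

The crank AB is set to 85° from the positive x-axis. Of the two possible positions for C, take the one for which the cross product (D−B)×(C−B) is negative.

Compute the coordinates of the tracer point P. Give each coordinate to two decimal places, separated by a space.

A=(0,0), D=(7.00,0)
B = A + 3.00·(cos85°, sin85°) = (0.2615, 2.9886)
|BD| = 7.3715
circle(B,9.00) ∩ circle(D,5.00): a=7.4842, h=4.9987
  candidates: C₊=(9.1296,4.5238) cross=36.848; C₋=(5.0764,-4.6152) cross=-36.848
  mode - wants cross < 0 → take C=(5.0764,-4.6152) (cross=-36.848)
ex = (C−B)/|BC| = (0.5350,-0.8449); ey = (0.8449,0.5350)
P = B + -2.04·ex + 2.18·ey = (1.0119,5.8784)

1.01 5.88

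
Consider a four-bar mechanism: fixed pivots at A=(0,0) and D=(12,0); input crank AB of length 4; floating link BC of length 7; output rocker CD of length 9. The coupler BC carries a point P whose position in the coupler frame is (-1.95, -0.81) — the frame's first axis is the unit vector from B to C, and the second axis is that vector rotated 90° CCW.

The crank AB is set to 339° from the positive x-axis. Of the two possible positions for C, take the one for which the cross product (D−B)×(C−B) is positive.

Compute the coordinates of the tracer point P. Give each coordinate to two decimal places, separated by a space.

4.22 -3.49

A=(0,0), D=(12.00,0)
B = A + 4.00·(cos339°, sin339°) = (3.7343, -1.4335)
|BD| = 8.3891
circle(B,7.00) ∩ circle(D,9.00): a=2.2873, h=6.6158
  candidates: C₊=(4.8575,5.4758) cross=55.500; C₋=(7.1184,-7.5611) cross=-55.500
  mode + wants cross > 0 → take C=(4.8575,5.4758) (cross=55.500)
ex = (C−B)/|BC| = (0.1605,0.9870); ey = (-0.9870,0.1605)
P = B + -1.95·ex + -0.81·ey = (4.2209,-3.4882)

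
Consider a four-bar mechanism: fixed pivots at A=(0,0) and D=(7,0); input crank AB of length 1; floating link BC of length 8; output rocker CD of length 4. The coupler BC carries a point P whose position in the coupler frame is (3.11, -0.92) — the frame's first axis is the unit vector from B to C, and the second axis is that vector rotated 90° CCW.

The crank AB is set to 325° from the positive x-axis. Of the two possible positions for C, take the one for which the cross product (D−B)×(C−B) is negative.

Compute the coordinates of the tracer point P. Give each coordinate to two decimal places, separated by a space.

3.28 -2.68

A=(0,0), D=(7.00,0)
B = A + 1.00·(cos325°, sin325°) = (0.8192, -0.5736)
|BD| = 6.2074
circle(B,8.00) ∩ circle(D,4.00): a=6.9701, h=3.9266
  candidates: C₊=(7.3966,3.9803) cross=24.374; C₋=(8.1222,-3.8394) cross=-24.374
  mode - wants cross < 0 → take C=(8.1222,-3.8394) (cross=-24.374)
ex = (C−B)/|BC| = (0.9129,-0.4082); ey = (0.4082,0.9129)
P = B + 3.11·ex + -0.92·ey = (3.2827,-2.6830)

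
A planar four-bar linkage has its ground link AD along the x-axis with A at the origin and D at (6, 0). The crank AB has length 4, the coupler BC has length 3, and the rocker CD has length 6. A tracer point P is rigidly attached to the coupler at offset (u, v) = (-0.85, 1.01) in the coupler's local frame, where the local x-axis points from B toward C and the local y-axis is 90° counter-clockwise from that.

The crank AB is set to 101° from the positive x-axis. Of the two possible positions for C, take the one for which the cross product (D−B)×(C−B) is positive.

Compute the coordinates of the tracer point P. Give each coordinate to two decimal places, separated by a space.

A=(0,0), D=(6.00,0)
B = A + 4.00·(cos101°, sin101°) = (-0.7632, 3.9265)
|BD| = 7.8204
circle(B,3.00) ∩ circle(D,6.00): a=2.1840, h=2.0568
  candidates: C₊=(2.1582,4.6087) cross=16.085; C₋=(0.0928,1.0512) cross=-16.085
  mode + wants cross > 0 → take C=(2.1582,4.6087) (cross=16.085)
ex = (C−B)/|BC| = (0.9738,0.2274); ey = (-0.2274,0.9738)
P = B + -0.85·ex + 1.01·ey = (-1.8206,4.7168)

-1.82 4.72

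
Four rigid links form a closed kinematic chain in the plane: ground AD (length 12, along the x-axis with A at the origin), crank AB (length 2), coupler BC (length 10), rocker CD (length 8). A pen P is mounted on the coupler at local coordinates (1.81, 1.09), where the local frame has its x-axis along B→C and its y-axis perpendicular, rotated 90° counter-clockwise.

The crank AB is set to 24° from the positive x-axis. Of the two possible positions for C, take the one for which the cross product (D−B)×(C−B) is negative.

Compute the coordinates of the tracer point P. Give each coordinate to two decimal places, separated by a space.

A=(0,0), D=(12.00,0)
B = A + 2.00·(cos24°, sin24°) = (1.8271, 0.8135)
|BD| = 10.2054
circle(B,10.00) ∩ circle(D,8.00): a=6.8665, h=7.2699
  candidates: C₊=(9.2512,7.5129) cross=74.192; C₋=(8.0922,-6.9806) cross=-74.192
  mode - wants cross < 0 → take C=(8.0922,-6.9806) (cross=-74.192)
ex = (C−B)/|BC| = (0.6265,-0.7794); ey = (0.7794,0.6265)
P = B + 1.81·ex + 1.09·ey = (3.8106,0.0856)

3.81 0.09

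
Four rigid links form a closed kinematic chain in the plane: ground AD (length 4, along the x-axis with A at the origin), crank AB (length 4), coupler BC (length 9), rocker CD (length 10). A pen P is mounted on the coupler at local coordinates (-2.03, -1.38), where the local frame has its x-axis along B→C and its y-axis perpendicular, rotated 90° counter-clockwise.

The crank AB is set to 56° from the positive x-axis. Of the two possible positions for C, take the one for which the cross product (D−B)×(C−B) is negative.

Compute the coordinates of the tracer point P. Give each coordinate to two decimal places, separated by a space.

3.54 5.40

A=(0,0), D=(4.00,0)
B = A + 4.00·(cos56°, sin56°) = (2.2368, 3.3162)
|BD| = 3.7558
circle(B,9.00) ∩ circle(D,10.00): a=-0.6516, h=8.9764
  candidates: C₊=(9.8566,8.1056) cross=33.713; C₋=(-5.9948,-0.3227) cross=-33.713
  mode - wants cross < 0 → take C=(-5.9948,-0.3227) (cross=-33.713)
ex = (C−B)/|BC| = (-0.9146,-0.4043); ey = (0.4043,-0.9146)
P = B + -2.03·ex + -1.38·ey = (3.5355,5.3991)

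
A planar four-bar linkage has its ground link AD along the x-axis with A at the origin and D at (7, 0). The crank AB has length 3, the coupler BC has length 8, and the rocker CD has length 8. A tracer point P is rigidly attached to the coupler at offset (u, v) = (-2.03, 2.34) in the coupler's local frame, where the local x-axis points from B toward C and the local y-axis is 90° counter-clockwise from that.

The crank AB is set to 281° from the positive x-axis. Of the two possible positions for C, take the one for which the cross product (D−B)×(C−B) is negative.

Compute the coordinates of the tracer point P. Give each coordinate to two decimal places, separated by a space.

A=(0,0), D=(7.00,0)
B = A + 3.00·(cos281°, sin281°) = (0.5724, -2.9449)
|BD| = 7.0701
circle(B,8.00) ∩ circle(D,8.00): a=3.5350, h=7.1766
  candidates: C₊=(0.7970,5.0520) cross=50.739; C₋=(6.7755,-7.9968) cross=-50.739
  mode - wants cross < 0 → take C=(6.7755,-7.9968) (cross=-50.739)
ex = (C−B)/|BC| = (0.7754,-0.6315); ey = (0.6315,0.7754)
P = B + -2.03·ex + 2.34·ey = (0.4761,0.1514)

0.48 0.15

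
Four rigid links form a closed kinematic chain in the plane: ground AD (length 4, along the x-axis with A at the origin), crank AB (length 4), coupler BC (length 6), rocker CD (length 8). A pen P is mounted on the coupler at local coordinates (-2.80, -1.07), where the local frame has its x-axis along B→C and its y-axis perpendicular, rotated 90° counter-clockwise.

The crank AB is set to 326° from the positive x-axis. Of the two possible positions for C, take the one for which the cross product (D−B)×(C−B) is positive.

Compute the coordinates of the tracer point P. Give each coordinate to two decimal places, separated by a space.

A=(0,0), D=(4.00,0)
B = A + 4.00·(cos326°, sin326°) = (3.3162, -2.2368)
|BD| = 2.3390
circle(B,6.00) ∩ circle(D,8.00): a=-4.8160, h=3.5785
  candidates: C₊=(-1.5141,-5.7961) cross=8.370; C₋=(5.3302,-7.8886) cross=-8.370
  mode + wants cross > 0 → take C=(-1.5141,-5.7961) (cross=8.370)
ex = (C−B)/|BC| = (-0.8050,-0.5932); ey = (0.5932,-0.8050)
P = B + -2.80·ex + -1.07·ey = (4.9355,0.2856)

4.94 0.29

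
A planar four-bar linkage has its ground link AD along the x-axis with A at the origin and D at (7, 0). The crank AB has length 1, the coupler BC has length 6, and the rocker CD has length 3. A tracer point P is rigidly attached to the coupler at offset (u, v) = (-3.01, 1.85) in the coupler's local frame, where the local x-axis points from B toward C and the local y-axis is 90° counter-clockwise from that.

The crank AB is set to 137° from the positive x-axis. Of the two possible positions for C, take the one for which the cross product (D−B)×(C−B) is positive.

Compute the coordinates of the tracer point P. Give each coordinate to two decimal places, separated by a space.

A=(0,0), D=(7.00,0)
B = A + 1.00·(cos137°, sin137°) = (-0.7314, 0.6820)
|BD| = 7.7614
circle(B,6.00) ∩ circle(D,3.00): a=5.6201, h=2.1011
  candidates: C₊=(5.0516,2.2812) cross=16.308; C₋=(4.6823,-1.9049) cross=-16.308
  mode + wants cross > 0 → take C=(5.0516,2.2812) (cross=16.308)
ex = (C−B)/|BC| = (0.9638,0.2665); ey = (-0.2665,0.9638)
P = B + -3.01·ex + 1.85·ey = (-4.1256,1.6628)

-4.13 1.66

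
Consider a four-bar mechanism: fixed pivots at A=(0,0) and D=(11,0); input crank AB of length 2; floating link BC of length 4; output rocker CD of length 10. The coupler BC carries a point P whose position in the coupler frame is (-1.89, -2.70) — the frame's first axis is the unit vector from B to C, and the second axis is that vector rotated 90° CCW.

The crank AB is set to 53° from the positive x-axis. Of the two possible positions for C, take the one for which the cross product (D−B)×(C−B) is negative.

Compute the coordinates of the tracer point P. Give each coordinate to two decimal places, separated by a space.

A=(0,0), D=(11.00,0)
B = A + 2.00·(cos53°, sin53°) = (1.2036, 1.5973)
|BD| = 9.9257
circle(B,4.00) ∩ circle(D,10.00): a=0.7314, h=3.9326
  candidates: C₊=(2.5584,5.3609) cross=39.033; C₋=(1.2927,-2.4017) cross=-39.033
  mode - wants cross < 0 → take C=(1.2927,-2.4017) (cross=-39.033)
ex = (C−B)/|BC| = (0.0223,-0.9998); ey = (0.9998,0.0223)
P = B + -1.89·ex + -2.70·ey = (-1.5378,3.4267)

-1.54 3.43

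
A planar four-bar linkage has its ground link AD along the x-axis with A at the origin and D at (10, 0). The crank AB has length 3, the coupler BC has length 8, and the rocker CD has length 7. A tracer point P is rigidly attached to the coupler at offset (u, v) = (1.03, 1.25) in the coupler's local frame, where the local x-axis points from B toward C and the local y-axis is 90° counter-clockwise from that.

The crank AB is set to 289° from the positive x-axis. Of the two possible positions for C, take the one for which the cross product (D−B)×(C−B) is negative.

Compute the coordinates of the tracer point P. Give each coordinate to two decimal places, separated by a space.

A=(0,0), D=(10.00,0)
B = A + 3.00·(cos289°, sin289°) = (0.9767, -2.8366)
|BD| = 9.4586
circle(B,8.00) ∩ circle(D,7.00): a=5.5222, h=5.7883
  candidates: C₊=(4.5089,4.3414) cross=54.750; C₋=(7.9806,-6.7024) cross=-54.750
  mode - wants cross < 0 → take C=(7.9806,-6.7024) (cross=-54.750)
ex = (C−B)/|BC| = (0.8755,-0.4832); ey = (0.4832,0.8755)
P = B + 1.03·ex + 1.25·ey = (2.4825,-2.2399)

2.48 -2.24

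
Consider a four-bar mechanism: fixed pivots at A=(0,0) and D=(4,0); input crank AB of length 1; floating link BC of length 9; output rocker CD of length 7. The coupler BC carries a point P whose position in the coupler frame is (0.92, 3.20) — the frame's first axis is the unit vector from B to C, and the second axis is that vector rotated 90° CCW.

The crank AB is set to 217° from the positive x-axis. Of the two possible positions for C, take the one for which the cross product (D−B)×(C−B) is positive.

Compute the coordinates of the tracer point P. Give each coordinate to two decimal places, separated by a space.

-3.01 1.89

A=(0,0), D=(4.00,0)
B = A + 1.00·(cos217°, sin217°) = (-0.7986, -0.6018)
|BD| = 4.8362
circle(B,9.00) ∩ circle(D,7.00): a=5.7265, h=6.9432
  candidates: C₊=(4.0193,7.0000) cross=33.579; C₋=(5.7473,-6.7784) cross=-33.579
  mode + wants cross > 0 → take C=(4.0193,7.0000) (cross=33.579)
ex = (C−B)/|BC| = (0.5353,0.8446); ey = (-0.8446,0.5353)
P = B + 0.92·ex + 3.20·ey = (-3.0090,1.8883)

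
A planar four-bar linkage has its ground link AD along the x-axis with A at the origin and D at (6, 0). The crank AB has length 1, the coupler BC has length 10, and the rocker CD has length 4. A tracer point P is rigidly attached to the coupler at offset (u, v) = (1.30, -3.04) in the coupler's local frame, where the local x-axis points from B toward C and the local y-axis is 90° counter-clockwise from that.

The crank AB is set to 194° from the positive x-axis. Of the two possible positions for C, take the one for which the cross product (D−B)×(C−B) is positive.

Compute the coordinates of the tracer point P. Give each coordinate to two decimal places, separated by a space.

A=(0,0), D=(6.00,0)
B = A + 1.00·(cos194°, sin194°) = (-0.9703, -0.2419)
|BD| = 6.9745
circle(B,10.00) ∩ circle(D,4.00): a=9.5092, h=3.0944
  candidates: C₊=(8.4258,3.1805) cross=21.582; C₋=(8.6405,-3.0046) cross=-21.582
  mode + wants cross > 0 → take C=(8.4258,3.1805) (cross=21.582)
ex = (C−B)/|BC| = (0.9396,0.3422); ey = (-0.3422,0.9396)
P = B + 1.30·ex + -3.04·ey = (1.2916,-2.6534)

1.29 -2.65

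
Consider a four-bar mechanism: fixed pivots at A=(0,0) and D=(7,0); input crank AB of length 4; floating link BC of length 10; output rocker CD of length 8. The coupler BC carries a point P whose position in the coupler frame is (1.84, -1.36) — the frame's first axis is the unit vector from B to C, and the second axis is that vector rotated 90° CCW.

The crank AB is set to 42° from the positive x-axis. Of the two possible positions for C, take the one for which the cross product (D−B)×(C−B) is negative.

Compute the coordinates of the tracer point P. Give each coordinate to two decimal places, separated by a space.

1.75 0.74

A=(0,0), D=(7.00,0)
B = A + 4.00·(cos42°, sin42°) = (2.9726, 2.6765)
|BD| = 4.8357
circle(B,10.00) ∩ circle(D,8.00): a=6.1402, h=7.8929
  candidates: C₊=(12.4551,5.8516) cross=38.168; C₋=(3.7178,-7.2957) cross=-38.168
  mode - wants cross < 0 → take C=(3.7178,-7.2957) (cross=-38.168)
ex = (C−B)/|BC| = (0.0745,-0.9972); ey = (0.9972,0.0745)
P = B + 1.84·ex + -1.36·ey = (1.7535,0.7403)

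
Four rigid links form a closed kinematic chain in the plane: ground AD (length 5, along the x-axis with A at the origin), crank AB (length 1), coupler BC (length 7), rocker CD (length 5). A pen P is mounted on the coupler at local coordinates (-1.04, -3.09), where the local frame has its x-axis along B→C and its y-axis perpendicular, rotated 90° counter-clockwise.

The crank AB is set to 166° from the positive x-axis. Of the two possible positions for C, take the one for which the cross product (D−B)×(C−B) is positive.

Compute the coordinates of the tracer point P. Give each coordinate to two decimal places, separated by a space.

A=(0,0), D=(5.00,0)
B = A + 1.00·(cos166°, sin166°) = (-0.9703, 0.2419)
|BD| = 5.9752
circle(B,7.00) ∩ circle(D,5.00): a=4.9959, h=4.9032
  candidates: C₊=(4.2200,4.9388) cross=29.297; C₋=(3.8230,-4.8595) cross=-29.297
  mode + wants cross > 0 → take C=(4.2200,4.9388) (cross=29.297)
ex = (C−B)/|BC| = (0.7415,0.6710); ey = (-0.6710,0.7415)
P = B + -1.04·ex + -3.09·ey = (0.3319,-2.7471)

0.33 -2.75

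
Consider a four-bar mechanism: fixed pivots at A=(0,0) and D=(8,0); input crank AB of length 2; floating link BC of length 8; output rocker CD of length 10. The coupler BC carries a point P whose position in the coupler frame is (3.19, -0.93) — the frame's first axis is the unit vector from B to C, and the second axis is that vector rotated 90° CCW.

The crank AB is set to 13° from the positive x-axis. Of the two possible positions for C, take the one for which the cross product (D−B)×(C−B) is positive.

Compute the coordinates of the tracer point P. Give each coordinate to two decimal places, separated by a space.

A=(0,0), D=(8.00,0)
B = A + 2.00·(cos13°, sin13°) = (1.9487, 0.4499)
|BD| = 6.0680
circle(B,8.00) ∩ circle(D,10.00): a=0.0676, h=7.9997
  candidates: C₊=(2.6093,8.4226) cross=48.542; C₋=(1.4230,-7.5328) cross=-48.542
  mode + wants cross > 0 → take C=(2.6093,8.4226) (cross=48.542)
ex = (C−B)/|BC| = (0.0826,0.9966); ey = (-0.9966,0.0826)
P = B + 3.19·ex + -0.93·ey = (3.1389,3.5522)

3.14 3.55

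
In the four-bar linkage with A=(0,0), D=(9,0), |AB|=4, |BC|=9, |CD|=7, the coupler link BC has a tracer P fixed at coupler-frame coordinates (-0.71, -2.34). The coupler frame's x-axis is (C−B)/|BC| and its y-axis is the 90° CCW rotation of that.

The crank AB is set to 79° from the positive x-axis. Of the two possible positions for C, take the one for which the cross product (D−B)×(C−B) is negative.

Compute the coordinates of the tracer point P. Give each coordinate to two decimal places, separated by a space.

-1.68 3.83

A=(0,0), D=(9.00,0)
B = A + 4.00·(cos79°, sin79°) = (0.7632, 3.9265)
|BD| = 9.1248
circle(B,9.00) ∩ circle(D,7.00): a=6.3159, h=6.4117
  candidates: C₊=(9.2235,6.9964) cross=58.505; C₋=(3.7054,-4.5790) cross=-58.505
  mode - wants cross < 0 → take C=(3.7054,-4.5790) (cross=-58.505)
ex = (C−B)/|BC| = (0.3269,-0.9451); ey = (0.9451,0.3269)
P = B + -0.71·ex + -2.34·ey = (-1.6803,3.8325)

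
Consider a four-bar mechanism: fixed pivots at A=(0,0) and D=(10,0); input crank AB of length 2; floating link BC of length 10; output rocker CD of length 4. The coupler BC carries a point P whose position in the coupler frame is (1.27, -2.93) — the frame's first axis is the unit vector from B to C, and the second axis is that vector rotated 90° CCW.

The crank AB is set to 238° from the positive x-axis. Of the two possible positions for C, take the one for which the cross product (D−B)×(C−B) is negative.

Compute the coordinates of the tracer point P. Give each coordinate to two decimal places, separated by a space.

-0.43 -4.83

A=(0,0), D=(10.00,0)
B = A + 2.00·(cos238°, sin238°) = (-1.0598, -1.6961)
|BD| = 11.1891
circle(B,10.00) ∩ circle(D,4.00): a=9.3482, h=3.5512
  candidates: C₊=(7.6420,3.2311) cross=39.735; C₋=(8.7187,-3.7892) cross=-39.735
  mode - wants cross < 0 → take C=(8.7187,-3.7892) (cross=-39.735)
ex = (C−B)/|BC| = (0.9778,-0.2093); ey = (0.2093,0.9778)
P = B + 1.27·ex + -2.93·ey = (-0.4313,-4.8270)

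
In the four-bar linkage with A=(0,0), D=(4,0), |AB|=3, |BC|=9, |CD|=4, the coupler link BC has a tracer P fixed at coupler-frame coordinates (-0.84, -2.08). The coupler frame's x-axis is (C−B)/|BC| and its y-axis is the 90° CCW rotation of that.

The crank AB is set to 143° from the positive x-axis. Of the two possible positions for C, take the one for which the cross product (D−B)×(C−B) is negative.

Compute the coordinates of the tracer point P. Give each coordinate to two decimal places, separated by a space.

A=(0,0), D=(4.00,0)
B = A + 3.00·(cos143°, sin143°) = (-2.3959, 1.8054)
|BD| = 6.6458
circle(B,9.00) ∩ circle(D,4.00): a=8.2132, h=3.6801
  candidates: C₊=(6.5082,3.1159) cross=24.458; C₋=(4.5086,-3.9675) cross=-24.458
  mode - wants cross < 0 → take C=(4.5086,-3.9675) (cross=-24.458)
ex = (C−B)/|BC| = (0.7672,-0.6414); ey = (0.6414,0.7672)
P = B + -0.84·ex + -2.08·ey = (-4.3745,0.7485)

-4.37 0.75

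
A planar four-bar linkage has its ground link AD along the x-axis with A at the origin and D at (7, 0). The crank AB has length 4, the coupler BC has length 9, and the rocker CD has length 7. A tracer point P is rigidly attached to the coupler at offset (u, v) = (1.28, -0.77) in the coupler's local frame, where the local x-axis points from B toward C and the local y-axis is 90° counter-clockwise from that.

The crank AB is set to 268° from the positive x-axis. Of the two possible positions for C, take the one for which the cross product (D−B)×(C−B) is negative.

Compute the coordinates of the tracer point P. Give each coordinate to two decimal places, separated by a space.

A=(0,0), D=(7.00,0)
B = A + 4.00·(cos268°, sin268°) = (-0.1396, -3.9976)
|BD| = 8.1826
circle(B,9.00) ∩ circle(D,7.00): a=6.0467, h=6.6662
  candidates: C₊=(1.8796,4.7730) cross=54.546; C₋=(8.3931,-6.8600) cross=-54.546
  mode - wants cross < 0 → take C=(8.3931,-6.8600) (cross=-54.546)
ex = (C−B)/|BC| = (0.9481,-0.3180); ey = (0.3180,0.9481)
P = B + 1.28·ex + -0.77·ey = (0.8290,-5.1347)

0.83 -5.13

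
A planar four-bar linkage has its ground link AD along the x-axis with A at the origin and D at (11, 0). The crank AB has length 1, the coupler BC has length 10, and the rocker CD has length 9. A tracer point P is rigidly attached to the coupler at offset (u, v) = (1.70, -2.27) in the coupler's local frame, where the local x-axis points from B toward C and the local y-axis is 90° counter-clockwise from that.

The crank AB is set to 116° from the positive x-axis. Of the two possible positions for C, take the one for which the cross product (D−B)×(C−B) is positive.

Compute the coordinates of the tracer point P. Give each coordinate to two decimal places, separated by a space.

A=(0,0), D=(11.00,0)
B = A + 1.00·(cos116°, sin116°) = (-0.4384, 0.8988)
|BD| = 11.4736
circle(B,10.00) ∩ circle(D,9.00): a=6.5648, h=7.5434
  candidates: C₊=(6.6972,7.9048) cross=86.551; C₋=(5.5153,-7.1357) cross=-86.551
  mode + wants cross > 0 → take C=(6.6972,7.9048) (cross=86.551)
ex = (C−B)/|BC| = (0.7136,0.7006); ey = (-0.7006,0.7136)
P = B + 1.70·ex + -2.27·ey = (2.3650,0.4700)

2.37 0.47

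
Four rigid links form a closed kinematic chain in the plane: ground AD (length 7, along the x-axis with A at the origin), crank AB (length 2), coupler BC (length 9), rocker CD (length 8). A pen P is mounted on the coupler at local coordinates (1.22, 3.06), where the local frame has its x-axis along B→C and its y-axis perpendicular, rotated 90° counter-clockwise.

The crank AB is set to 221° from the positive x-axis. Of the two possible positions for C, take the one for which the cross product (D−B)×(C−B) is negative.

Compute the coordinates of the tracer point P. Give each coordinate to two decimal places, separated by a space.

1.52 -0.02

A=(0,0), D=(7.00,0)
B = A + 2.00·(cos221°, sin221°) = (-1.5094, -1.3121)
|BD| = 8.6100
circle(B,9.00) ∩ circle(D,8.00): a=5.2922, h=7.2796
  candidates: C₊=(2.6116,6.6890) cross=62.677; C₋=(4.8304,-7.7002) cross=-62.677
  mode - wants cross < 0 → take C=(4.8304,-7.7002) (cross=-62.677)
ex = (C−B)/|BC| = (0.7044,-0.7098); ey = (0.7098,0.7044)
P = B + 1.22·ex + 3.06·ey = (1.5219,-0.0225)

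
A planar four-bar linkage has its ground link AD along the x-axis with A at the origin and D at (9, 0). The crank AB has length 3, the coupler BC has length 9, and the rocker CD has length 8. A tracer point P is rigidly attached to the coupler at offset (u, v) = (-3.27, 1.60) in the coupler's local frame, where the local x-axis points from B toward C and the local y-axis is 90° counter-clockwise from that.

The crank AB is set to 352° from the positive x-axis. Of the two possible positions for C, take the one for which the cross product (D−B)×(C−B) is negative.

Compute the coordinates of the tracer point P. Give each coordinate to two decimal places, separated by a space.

2.50 3.19

A=(0,0), D=(9.00,0)
B = A + 3.00·(cos352°, sin352°) = (2.9708, -0.4175)
|BD| = 6.0436
circle(B,9.00) ∩ circle(D,8.00): a=4.4283, h=7.8352
  candidates: C₊=(6.8472,7.7049) cross=47.353; C₋=(7.9298,-7.9281) cross=-47.353
  mode - wants cross < 0 → take C=(7.9298,-7.9281) (cross=-47.353)
ex = (C−B)/|BC| = (0.5510,-0.8345); ey = (0.8345,0.5510)
P = B + -3.27·ex + 1.60·ey = (2.5043,3.1929)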